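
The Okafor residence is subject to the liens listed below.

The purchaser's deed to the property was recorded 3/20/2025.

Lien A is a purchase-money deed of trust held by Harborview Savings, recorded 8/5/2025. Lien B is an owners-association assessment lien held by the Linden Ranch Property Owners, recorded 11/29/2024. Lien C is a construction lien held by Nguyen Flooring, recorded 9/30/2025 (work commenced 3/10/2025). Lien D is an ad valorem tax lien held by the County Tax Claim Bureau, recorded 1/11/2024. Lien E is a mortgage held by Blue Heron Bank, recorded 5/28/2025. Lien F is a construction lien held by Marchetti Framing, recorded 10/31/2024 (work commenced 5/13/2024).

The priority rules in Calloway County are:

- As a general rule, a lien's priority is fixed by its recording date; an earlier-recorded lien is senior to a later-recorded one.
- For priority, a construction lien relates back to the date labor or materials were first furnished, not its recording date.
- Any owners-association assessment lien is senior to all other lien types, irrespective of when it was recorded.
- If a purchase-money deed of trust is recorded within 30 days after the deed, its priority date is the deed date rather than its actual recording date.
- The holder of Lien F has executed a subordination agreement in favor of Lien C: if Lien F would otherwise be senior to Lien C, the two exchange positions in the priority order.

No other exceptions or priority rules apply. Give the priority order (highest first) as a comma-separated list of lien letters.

B, D, C, F, E, A

First, effective dates: A was recorded 138 days after the deed — beyond 30 days — so no relation-back applies; C is treated as recorded 3/10/2025, the work-commencement date; F's effective date is 5/13/2024, when work began.
B, as an owners-association assessment lien, has superpriority and ranks first.
Among the remaining liens, by effective date: D (1/11/2024), F (5/13/2024), C (3/10/2025), E (5/28/2025), A (8/5/2025).
The subordination applies — F was senior to C — so F and C swap.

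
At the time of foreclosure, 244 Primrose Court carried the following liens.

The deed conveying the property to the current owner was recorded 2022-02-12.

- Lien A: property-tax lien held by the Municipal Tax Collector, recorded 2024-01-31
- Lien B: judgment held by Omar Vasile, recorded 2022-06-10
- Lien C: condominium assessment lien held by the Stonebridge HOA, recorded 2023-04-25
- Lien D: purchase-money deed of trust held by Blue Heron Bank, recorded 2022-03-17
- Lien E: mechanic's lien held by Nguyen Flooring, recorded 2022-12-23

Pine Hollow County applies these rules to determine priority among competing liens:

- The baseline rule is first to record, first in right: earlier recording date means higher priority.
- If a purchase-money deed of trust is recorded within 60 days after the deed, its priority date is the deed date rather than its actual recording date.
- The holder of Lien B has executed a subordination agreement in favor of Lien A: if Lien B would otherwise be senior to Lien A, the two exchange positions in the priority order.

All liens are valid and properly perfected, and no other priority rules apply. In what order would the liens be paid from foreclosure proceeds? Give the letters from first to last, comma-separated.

D, A, E, C, B

Effective dates: D relates back to the deed date 2022-02-12.
Sorted by effective date: D (2022-02-12), B (2022-06-10), E (2022-12-23), C (2023-04-25), A (2024-01-31).
B would otherwise be senior to A, so under the subordination agreement B and A exchange positions.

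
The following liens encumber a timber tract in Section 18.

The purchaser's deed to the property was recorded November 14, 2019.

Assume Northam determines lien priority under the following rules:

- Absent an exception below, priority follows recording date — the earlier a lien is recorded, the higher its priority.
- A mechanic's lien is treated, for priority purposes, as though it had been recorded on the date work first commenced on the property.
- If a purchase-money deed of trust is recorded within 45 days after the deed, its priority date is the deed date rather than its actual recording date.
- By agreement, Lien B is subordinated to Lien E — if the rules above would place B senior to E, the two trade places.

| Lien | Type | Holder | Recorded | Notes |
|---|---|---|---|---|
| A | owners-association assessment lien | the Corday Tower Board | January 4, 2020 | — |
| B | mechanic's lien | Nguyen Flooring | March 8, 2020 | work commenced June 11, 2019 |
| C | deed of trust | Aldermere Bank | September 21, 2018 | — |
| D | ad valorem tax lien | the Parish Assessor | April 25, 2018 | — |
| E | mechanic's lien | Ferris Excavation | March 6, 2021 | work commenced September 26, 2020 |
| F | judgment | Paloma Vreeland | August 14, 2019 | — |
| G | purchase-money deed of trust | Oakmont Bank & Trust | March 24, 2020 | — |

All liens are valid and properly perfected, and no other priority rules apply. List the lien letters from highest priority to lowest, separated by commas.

Effective dates after the stated exceptions: B relates back to June 11, 2019 (work commenced); E relates back to September 26, 2020 (work commenced); G missed the 45-day window (131 days after the deed), so its recording date stands.
By effective date: D (April 25, 2018), C (September 21, 2018), B (June 11, 2019), F (August 14, 2019), A (January 4, 2020), G (March 24, 2020), E (September 26, 2020).
The subordination applies — B was senior to E — so B and E swap.

D, C, E, F, A, G, B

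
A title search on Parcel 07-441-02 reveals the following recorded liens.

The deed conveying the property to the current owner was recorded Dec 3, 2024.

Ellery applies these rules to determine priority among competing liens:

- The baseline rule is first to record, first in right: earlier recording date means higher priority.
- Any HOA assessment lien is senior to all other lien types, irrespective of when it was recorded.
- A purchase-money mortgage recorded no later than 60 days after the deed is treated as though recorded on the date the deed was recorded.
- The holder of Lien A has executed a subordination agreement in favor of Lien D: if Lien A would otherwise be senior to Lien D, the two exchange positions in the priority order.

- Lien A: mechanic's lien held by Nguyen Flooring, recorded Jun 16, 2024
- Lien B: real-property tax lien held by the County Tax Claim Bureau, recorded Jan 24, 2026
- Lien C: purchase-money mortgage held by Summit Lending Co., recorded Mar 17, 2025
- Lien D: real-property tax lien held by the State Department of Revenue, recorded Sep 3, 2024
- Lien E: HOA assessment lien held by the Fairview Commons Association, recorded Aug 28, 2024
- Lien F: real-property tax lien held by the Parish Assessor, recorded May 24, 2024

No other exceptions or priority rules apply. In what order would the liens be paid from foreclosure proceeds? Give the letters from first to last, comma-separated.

E, F, D, A, C, B

Adjusting effective dates: C was recorded 104 days after the deed — beyond 60 days — so no relation-back applies.
E is an HOA assessment lien, so it outranks all other liens regardless of date.
The other liens, earliest effective date first: F (May 24, 2024), A (Jun 16, 2024), D (Sep 3, 2024), C (Mar 17, 2025), B (Jan 24, 2026).
A would otherwise be senior to D, so under the subordination agreement A and D exchange positions.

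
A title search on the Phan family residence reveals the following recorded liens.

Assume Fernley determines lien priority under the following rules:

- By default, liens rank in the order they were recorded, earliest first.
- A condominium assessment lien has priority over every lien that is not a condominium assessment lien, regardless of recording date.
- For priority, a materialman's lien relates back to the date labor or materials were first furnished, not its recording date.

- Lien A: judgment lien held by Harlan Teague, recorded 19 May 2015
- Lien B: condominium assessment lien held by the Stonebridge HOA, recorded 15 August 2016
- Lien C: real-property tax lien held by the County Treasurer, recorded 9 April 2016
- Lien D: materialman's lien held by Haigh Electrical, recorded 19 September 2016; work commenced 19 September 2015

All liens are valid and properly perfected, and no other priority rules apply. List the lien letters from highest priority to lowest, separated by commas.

First, effective dates: D relates back to 19 September 2015 (work commenced).
B, as a condominium assessment lien, has superpriority and ranks first.
Among the remaining liens, by effective date: A (19 May 2015), D (19 September 2015), C (9 April 2016).

B, A, D, C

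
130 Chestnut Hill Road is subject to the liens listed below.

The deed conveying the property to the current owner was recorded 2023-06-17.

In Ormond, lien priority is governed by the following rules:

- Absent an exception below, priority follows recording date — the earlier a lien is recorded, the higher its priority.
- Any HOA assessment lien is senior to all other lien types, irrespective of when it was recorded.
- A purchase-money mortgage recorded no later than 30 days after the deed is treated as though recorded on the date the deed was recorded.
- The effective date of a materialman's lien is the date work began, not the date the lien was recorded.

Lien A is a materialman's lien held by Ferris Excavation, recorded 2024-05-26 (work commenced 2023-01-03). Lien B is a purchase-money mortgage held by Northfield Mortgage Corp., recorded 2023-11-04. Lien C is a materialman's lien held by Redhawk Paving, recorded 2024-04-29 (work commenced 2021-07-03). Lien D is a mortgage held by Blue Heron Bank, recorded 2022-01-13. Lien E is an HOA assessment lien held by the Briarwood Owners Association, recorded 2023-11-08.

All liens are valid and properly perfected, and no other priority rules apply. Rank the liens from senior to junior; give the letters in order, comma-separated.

E, C, D, A, B

Effective dates after the stated exceptions: A's effective date is 2023-01-03, when work began; B was recorded 140 days after the deed, outside the 30-day window, so it keeps its recording date; C is treated as recorded 2021-07-03, the work-commencement date.
As an HOA assessment lien, E is senior to every other lien.
Remaining liens by effective date: C (2021-07-03), D (2022-01-13), A (2023-01-03), B (2023-11-04).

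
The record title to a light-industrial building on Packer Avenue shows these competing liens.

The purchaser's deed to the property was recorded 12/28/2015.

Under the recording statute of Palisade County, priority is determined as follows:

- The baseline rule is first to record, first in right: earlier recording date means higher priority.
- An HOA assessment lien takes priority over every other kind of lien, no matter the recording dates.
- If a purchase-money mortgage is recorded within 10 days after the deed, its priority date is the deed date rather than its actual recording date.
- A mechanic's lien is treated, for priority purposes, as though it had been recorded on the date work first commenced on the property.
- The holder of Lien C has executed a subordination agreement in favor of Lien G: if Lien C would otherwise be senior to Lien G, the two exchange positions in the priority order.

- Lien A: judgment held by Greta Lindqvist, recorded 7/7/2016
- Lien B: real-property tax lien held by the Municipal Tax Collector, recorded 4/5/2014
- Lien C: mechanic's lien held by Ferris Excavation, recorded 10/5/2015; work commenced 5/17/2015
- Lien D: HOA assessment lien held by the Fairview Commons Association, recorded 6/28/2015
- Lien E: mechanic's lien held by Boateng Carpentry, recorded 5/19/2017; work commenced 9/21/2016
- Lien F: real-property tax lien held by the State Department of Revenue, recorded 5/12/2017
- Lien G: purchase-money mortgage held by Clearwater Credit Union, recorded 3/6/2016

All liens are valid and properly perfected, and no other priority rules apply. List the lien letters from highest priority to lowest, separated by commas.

Effective dates: C relates back to 5/17/2015 (work commenced); E's effective date is 9/21/2016, when work began; G missed the 10-day window (69 days after the deed), so its recording date stands.
As an HOA assessment lien, D is senior to every other lien.
Among the remaining liens, by effective date: B (4/5/2014), C (5/17/2015), G (3/6/2016), A (7/7/2016), E (9/21/2016), F (5/12/2017).
C is senior to G before the subordination, so the two trade places.

D, B, G, C, A, E, F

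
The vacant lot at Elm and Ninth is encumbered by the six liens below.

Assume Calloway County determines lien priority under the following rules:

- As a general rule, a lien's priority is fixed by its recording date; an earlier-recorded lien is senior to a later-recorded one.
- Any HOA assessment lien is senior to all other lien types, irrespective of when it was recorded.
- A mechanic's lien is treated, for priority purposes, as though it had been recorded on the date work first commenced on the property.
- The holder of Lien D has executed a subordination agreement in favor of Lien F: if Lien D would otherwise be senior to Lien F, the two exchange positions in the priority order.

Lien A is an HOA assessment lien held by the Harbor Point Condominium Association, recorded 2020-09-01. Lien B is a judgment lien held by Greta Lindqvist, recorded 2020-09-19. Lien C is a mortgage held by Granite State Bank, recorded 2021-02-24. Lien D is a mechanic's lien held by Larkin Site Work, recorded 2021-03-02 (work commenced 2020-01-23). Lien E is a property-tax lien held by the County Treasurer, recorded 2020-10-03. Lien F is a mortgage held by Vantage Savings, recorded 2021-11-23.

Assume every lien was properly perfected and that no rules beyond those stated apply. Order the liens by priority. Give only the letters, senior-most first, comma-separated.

A, F, B, E, C, D

First, effective dates: D's effective date is 2020-01-23, when work began.
As an HOA assessment lien, A is senior to every other lien.
Ordering the rest by effective date: D (2020-01-23), B (2020-09-19), E (2020-10-03), C (2021-02-24), F (2021-11-23).
Because D would otherwise rank above F, the subordination swaps them.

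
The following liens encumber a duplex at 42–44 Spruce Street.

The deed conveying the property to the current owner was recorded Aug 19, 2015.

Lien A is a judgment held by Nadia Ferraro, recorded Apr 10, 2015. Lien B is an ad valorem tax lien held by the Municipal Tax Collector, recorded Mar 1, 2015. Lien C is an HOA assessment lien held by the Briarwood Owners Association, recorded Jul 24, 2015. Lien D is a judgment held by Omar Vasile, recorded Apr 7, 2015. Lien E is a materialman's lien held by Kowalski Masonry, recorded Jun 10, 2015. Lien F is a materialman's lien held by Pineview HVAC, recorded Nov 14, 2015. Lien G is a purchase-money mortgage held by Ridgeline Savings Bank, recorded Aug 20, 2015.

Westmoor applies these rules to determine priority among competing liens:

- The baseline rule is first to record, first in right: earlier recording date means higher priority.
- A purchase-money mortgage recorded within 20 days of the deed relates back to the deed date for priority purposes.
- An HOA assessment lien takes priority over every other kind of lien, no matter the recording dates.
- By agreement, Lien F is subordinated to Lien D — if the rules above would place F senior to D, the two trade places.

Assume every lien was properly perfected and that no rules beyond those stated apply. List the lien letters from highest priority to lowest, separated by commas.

C, B, D, A, E, G, F

Effective dates: G relates back to the deed date Aug 19, 2015.
C is an HOA assessment lien, so it outranks all other liens regardless of date.
Remaining liens by effective date: B (Mar 1, 2015), D (Apr 7, 2015), A (Apr 10, 2015), E (Jun 10, 2015), G (Aug 19, 2015), F (Nov 14, 2015).
F is already junior to D, so the subordination agreement changes nothing.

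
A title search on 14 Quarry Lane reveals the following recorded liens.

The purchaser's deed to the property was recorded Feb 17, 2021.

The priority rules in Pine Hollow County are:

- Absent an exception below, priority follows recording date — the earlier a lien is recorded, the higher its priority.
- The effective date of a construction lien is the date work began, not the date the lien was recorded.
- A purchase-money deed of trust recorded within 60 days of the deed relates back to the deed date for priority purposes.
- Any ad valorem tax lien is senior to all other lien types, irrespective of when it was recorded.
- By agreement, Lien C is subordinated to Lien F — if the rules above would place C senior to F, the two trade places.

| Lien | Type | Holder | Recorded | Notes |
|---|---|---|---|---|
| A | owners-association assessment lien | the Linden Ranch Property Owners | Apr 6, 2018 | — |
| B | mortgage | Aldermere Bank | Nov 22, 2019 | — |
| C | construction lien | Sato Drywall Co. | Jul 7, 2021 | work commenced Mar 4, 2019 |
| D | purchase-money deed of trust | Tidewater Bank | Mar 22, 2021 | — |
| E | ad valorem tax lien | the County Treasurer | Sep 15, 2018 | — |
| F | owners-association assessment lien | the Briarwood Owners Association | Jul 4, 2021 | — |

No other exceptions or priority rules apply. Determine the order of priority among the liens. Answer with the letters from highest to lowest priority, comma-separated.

First, effective dates: C relates back to Mar 4, 2019 (work commenced); D was recorded within the 60-day window, so its effective date is the deed date Feb 17, 2021.
E is an ad valorem tax lien and takes priority over every other lien.
The other liens, earliest effective date first: A (Apr 6, 2018), C (Mar 4, 2019), B (Nov 22, 2019), D (Feb 17, 2021), F (Jul 4, 2021).
Because C would otherwise rank above F, the subordination swaps them.

E, A, F, B, D, C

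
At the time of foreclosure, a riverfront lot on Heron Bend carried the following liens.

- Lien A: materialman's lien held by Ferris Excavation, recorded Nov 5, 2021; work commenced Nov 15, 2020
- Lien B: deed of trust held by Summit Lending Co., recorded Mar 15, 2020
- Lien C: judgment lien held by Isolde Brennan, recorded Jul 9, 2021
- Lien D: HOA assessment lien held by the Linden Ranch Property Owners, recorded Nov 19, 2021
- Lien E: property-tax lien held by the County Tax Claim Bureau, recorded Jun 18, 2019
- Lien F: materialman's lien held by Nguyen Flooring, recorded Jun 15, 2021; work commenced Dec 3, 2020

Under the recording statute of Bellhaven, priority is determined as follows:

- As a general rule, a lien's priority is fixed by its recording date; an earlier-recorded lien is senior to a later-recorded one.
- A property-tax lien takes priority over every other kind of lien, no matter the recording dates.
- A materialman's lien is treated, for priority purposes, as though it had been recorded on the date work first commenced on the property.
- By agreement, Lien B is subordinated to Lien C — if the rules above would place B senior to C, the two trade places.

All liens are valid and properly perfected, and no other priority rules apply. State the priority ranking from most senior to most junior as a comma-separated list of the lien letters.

E, C, A, F, B, D

Effective dates after the stated exceptions: A's effective date is Nov 15, 2020, when work began; F's effective date is Dec 3, 2020, when work began.
E is a property-tax lien, so it outranks all other liens regardless of date.
Among the remaining liens, by effective date: B (Mar 15, 2020), A (Nov 15, 2020), F (Dec 3, 2020), C (Jul 9, 2021), D (Nov 19, 2021).
The subordination applies — B was senior to C — so B and C swap.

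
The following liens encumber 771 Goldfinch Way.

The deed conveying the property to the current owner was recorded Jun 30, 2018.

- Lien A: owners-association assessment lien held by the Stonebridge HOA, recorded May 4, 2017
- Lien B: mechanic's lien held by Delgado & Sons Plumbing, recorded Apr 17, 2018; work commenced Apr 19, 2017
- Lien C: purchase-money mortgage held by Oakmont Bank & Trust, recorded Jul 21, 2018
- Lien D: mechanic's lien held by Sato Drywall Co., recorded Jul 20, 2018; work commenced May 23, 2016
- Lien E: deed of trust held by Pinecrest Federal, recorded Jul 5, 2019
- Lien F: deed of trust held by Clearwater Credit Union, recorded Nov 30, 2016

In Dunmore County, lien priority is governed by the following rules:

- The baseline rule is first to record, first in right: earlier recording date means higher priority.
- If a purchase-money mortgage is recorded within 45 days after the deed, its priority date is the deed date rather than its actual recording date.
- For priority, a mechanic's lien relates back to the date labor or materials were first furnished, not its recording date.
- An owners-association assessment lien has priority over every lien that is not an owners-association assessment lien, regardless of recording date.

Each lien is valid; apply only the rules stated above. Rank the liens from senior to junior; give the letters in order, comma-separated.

Adjusting effective dates: B is treated as recorded Apr 19, 2017, the work-commencement date; C relates back to the deed date Jun 30, 2018; D is treated as recorded May 23, 2016, the work-commencement date.
A is an owners-association assessment lien and takes priority over every other lien.
Among the remaining liens, by effective date: D (May 23, 2016), F (Nov 30, 2016), B (Apr 19, 2017), C (Jun 30, 2018), E (Jul 5, 2019).

A, D, F, B, C, E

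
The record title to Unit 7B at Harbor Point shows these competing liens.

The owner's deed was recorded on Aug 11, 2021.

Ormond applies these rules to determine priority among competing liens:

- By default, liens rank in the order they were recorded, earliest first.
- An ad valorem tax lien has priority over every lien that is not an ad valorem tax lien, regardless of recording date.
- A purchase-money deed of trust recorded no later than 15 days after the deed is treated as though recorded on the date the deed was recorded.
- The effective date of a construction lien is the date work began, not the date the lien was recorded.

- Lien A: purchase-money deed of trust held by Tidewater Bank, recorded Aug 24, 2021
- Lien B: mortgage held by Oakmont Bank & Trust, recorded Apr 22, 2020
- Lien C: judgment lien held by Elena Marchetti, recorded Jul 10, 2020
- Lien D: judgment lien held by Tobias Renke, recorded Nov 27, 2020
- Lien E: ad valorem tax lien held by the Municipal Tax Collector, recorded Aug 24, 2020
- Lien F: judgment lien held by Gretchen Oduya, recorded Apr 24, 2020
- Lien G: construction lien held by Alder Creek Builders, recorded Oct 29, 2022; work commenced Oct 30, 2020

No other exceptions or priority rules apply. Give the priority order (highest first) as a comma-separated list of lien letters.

First, effective dates: A's effective date is the deed date, Aug 11, 2021; G is treated as recorded Oct 30, 2020, the work-commencement date.
As an ad valorem tax lien, E is senior to every other lien.
Among the remaining liens, by effective date: B (Apr 22, 2020), F (Apr 24, 2020), C (Jul 10, 2020), G (Oct 30, 2020), D (Nov 27, 2020), A (Aug 11, 2021).

E, B, F, C, G, D, A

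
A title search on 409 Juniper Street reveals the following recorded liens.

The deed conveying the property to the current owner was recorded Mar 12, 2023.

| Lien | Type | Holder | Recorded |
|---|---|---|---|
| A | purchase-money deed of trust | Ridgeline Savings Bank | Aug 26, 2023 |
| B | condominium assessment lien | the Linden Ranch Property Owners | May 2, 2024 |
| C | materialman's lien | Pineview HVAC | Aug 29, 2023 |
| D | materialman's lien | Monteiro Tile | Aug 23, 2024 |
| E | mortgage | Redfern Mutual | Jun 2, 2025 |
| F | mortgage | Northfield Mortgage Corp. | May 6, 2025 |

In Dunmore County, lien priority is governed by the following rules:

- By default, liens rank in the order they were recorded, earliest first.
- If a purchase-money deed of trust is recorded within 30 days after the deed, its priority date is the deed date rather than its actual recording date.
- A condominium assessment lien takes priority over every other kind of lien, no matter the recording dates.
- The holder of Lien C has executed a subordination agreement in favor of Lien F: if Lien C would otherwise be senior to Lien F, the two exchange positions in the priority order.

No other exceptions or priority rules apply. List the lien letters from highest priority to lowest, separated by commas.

B, A, F, D, C, E

First, effective dates: A was recorded 167 days after the deed — beyond 30 days — so no relation-back applies.
B is a condominium assessment lien, so it outranks all other liens regardless of date.
Ordering the rest by effective date: A (Aug 26, 2023), C (Aug 29, 2023), D (Aug 23, 2024), F (May 6, 2025), E (Jun 2, 2025).
C would otherwise be senior to F, so under the subordination agreement C and F exchange positions.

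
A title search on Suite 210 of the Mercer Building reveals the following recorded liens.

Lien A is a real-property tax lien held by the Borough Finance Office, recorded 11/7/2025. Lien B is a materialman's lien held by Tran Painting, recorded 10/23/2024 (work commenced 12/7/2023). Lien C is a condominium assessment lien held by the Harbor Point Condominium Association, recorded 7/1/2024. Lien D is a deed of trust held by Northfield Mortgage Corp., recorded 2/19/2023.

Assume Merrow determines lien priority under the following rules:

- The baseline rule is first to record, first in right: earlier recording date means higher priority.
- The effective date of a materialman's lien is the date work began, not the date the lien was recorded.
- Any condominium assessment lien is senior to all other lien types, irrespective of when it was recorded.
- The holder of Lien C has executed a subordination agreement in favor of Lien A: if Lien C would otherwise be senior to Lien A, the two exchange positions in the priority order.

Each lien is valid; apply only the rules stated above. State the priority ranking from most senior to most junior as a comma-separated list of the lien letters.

Effective dates: B relates back to 12/7/2023 (work commenced).
As a condominium assessment lien, C is senior to every other lien.
Among the remaining liens, by effective date: D (2/19/2023), B (12/7/2023), A (11/7/2025).
C would otherwise be senior to A, so under the subordination agreement C and A exchange positions.

A, D, B, C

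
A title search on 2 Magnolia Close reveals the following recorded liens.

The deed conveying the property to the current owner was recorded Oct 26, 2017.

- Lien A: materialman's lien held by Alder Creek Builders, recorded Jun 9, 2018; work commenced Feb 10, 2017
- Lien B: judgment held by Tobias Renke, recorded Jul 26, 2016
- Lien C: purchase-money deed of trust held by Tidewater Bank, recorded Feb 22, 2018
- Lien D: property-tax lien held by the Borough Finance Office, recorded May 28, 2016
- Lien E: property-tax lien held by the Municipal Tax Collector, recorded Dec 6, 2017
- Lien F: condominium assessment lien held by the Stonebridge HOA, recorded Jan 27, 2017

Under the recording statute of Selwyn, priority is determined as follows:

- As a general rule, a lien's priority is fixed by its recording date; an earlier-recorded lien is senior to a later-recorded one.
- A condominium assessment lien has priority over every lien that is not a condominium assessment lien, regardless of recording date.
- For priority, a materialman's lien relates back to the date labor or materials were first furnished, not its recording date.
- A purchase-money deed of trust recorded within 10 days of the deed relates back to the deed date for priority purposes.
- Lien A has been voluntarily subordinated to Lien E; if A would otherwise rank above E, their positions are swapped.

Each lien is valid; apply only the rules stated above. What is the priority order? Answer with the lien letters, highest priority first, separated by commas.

F, D, B, E, A, C

Adjusting effective dates: A is treated as recorded Feb 10, 2017, the work-commencement date; C missed the 10-day window (119 days after the deed), so its recording date stands.
F is a condominium assessment lien and takes priority over every other lien.
The other liens, earliest effective date first: D (May 28, 2016), B (Jul 26, 2016), A (Feb 10, 2017), E (Dec 6, 2017), C (Feb 22, 2018).
Because A would otherwise rank above E, the subordination swaps them.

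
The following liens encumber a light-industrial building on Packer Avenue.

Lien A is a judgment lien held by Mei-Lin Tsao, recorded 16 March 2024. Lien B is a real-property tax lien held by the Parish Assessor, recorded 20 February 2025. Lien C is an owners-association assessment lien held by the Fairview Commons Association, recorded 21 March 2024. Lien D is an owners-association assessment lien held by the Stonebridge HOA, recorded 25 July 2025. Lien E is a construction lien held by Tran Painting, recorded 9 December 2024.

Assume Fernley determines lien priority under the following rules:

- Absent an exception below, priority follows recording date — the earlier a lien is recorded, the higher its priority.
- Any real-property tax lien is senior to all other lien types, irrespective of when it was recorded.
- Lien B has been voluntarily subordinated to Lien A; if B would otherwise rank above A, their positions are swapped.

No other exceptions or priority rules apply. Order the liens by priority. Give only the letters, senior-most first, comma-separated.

A, B, C, E, D

B, as a real-property tax lien, has superpriority and ranks first.
Remaining liens by effective date: A (16 March 2024), C (21 March 2024), E (9 December 2024), D (25 July 2025).
B would otherwise be senior to A, so under the subordination agreement B and A exchange positions.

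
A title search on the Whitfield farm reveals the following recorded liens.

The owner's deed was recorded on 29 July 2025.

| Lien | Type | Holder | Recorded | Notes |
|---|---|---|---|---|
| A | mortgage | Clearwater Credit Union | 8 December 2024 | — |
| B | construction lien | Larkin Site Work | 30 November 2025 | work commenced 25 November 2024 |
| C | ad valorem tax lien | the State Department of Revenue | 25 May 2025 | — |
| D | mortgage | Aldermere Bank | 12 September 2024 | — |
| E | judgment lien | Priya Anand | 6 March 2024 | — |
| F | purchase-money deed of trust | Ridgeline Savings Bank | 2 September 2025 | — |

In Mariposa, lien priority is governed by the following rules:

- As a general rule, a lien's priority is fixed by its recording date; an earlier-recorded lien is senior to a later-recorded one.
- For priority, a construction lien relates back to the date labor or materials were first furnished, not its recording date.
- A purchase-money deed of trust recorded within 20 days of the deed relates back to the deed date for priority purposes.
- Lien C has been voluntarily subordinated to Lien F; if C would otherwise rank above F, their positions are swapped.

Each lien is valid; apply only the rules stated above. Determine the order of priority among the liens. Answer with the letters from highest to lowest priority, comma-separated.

E, D, B, A, F, C

Adjusting effective dates: B is treated as recorded 25 November 2024, the work-commencement date; F was recorded 35 days after the deed, outside the 20-day window, so it keeps its recording date.
Ordering by effective date: E (6 March 2024), D (12 September 2024), B (25 November 2024), A (8 December 2024), C (25 May 2025), F (2 September 2025).
C is senior to F before the subordination, so the two trade places.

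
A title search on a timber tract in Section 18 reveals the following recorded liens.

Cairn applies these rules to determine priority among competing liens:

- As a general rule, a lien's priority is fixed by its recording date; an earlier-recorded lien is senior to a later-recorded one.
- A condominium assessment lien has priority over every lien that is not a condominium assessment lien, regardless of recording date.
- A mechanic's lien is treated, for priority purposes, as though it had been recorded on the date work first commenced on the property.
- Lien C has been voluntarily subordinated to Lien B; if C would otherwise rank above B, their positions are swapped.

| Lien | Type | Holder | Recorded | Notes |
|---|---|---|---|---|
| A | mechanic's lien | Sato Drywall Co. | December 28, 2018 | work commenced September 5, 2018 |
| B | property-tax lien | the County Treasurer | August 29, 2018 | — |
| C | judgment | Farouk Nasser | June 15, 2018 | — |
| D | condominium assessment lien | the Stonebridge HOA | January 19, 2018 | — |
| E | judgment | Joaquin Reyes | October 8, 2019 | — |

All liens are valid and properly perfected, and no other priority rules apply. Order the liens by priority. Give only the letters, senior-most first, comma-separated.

D, B, C, A, E

Effective dates: A is treated as recorded September 5, 2018, the work-commencement date.
As a condominium assessment lien, D is senior to every other lien.
Among the remaining liens, by effective date: C (June 15, 2018), B (August 29, 2018), A (September 5, 2018), E (October 8, 2019).
C would otherwise be senior to B, so under the subordination agreement C and B exchange positions.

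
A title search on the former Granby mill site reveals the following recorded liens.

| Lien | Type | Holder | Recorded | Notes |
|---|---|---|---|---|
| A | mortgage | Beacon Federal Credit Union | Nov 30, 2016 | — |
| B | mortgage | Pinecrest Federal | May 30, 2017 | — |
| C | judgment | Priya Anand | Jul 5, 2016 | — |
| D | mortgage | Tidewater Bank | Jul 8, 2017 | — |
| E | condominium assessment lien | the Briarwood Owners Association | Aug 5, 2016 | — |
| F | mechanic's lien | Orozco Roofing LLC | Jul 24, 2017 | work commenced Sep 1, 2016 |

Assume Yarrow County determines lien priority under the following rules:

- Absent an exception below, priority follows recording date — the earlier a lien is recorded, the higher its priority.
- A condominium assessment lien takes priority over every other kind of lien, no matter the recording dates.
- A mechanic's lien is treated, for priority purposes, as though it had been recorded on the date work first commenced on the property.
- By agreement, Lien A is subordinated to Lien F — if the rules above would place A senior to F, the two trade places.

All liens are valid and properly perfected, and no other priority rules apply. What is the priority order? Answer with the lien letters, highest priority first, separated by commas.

E, C, F, A, B, D

Effective dates after the stated exceptions: F relates back to Sep 1, 2016 (work commenced).
E is a condominium assessment lien and takes priority over every other lien.
Among the remaining liens, by effective date: C (Jul 5, 2016), F (Sep 1, 2016), A (Nov 30, 2016), B (May 30, 2017), D (Jul 8, 2017).
A is already junior to F, so the subordination agreement changes nothing.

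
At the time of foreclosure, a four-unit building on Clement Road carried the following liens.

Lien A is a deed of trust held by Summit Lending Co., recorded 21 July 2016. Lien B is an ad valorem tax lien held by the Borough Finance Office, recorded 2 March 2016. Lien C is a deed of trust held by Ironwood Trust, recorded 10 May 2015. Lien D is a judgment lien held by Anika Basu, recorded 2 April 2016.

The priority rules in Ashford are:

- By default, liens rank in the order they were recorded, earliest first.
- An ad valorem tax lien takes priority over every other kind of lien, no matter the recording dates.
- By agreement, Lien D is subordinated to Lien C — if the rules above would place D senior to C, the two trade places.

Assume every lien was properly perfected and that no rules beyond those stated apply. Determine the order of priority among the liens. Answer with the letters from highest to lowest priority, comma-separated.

B, C, D, A

B is an ad valorem tax lien and takes priority over every other lien.
Ordering the rest by effective date: C (10 May 2015), D (2 April 2016), A (21 July 2016).
D is already junior to C, so the subordination agreement changes nothing.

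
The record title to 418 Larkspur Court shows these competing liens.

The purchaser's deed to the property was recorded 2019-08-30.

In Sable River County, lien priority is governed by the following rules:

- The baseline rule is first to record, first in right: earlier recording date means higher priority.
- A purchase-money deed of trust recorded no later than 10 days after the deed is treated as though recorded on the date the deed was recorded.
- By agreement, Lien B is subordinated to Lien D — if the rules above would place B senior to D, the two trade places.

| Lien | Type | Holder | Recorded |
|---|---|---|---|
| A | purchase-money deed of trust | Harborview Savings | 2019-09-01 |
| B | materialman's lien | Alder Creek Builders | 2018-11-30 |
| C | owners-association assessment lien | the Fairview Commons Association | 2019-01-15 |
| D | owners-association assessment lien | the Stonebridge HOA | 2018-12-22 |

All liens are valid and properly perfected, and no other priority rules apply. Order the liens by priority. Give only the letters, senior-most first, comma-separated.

Adjusting effective dates: A relates back to the deed date 2019-08-30.
By effective date: B (2018-11-30), D (2018-12-22), C (2019-01-15), A (2019-08-30).
B is senior to D before the subordination, so the two trade places.

D, B, C, A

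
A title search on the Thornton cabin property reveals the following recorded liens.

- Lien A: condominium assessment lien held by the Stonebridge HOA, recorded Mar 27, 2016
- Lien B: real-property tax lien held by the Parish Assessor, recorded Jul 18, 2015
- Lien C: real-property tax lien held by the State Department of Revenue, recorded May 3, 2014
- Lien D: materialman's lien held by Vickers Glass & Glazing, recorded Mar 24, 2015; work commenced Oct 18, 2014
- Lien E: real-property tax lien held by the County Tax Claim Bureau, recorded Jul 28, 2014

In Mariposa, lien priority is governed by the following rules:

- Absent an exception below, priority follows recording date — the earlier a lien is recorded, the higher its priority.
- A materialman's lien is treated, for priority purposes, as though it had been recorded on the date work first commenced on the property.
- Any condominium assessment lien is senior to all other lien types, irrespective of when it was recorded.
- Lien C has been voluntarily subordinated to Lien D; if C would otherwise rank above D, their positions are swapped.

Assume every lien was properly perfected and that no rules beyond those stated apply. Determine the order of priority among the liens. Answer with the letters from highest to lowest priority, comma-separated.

Effective dates after the stated exceptions: D's effective date is Oct 18, 2014, when work began.
A is a condominium assessment lien and takes priority over every other lien.
The other liens, earliest effective date first: C (May 3, 2014), E (Jul 28, 2014), D (Oct 18, 2014), B (Jul 18, 2015).
C is senior to D before the subordination, so the two trade places.

A, D, E, C, B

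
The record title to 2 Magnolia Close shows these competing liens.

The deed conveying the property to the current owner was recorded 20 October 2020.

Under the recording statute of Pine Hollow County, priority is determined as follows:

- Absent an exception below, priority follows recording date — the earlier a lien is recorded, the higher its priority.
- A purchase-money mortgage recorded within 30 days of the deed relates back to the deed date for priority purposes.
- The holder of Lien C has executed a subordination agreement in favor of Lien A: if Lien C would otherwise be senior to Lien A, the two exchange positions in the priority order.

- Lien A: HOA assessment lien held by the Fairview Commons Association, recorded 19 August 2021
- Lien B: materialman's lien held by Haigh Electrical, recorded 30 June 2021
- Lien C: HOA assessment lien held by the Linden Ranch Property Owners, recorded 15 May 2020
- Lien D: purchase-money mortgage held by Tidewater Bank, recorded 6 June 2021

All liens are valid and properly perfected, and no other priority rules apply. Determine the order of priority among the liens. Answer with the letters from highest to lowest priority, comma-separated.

Adjusting effective dates: D was recorded 229 days after the deed — beyond 30 days — so no relation-back applies.
By effective date, earliest first: C (15 May 2020), D (6 June 2021), B (30 June 2021), A (19 August 2021).
C is senior to A before the subordination, so the two trade places.

A, D, B, C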